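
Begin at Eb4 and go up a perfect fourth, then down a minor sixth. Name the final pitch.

C4

Up a perfect fourth from Eb4: Ab4 (5 semitones up).
A minor sixth down from Ab4 is C4.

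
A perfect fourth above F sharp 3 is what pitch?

Counting four letter names up from F lands on B.
A perfect fourth spans 5 semitones, so from F#3 the target pitch is B3.

B 3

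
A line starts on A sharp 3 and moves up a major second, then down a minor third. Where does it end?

G double-sharp 3

Up a major second from A#3: B#3 (2 semitones up).
A minor third down from B#3 is G##3.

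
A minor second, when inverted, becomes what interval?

major 7th

The rule of nine gives the new number: 9 − 2 = 7, so a second becomes a seventh.
Quality inverts too: minor becomes major. That makes the inversion a major seventh.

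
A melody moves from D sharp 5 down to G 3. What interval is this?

augmented 12th

Descending from D#5 to G3 is the same interval as ascending G3 to D#5.
G to D spans five letter names (G-A-B-C-D), plus an octave: a twelfth.
G3 to D#5 spans 20 semitones — one semitone wider than the perfect twelfth (19) — giving an augmented twelfth.
(Equivalently, a compound augmented fifth: an augmented fifth plus an octave.)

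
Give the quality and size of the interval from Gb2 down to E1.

Descending from Gb2 to E1 is the same interval as ascending E1 to Gb2.
E to G spans three letter names (E-F-G), plus an octave, so the interval is some kind of tenth.
E1 to Gb2 spans 14 semitones — two semitones narrower than the major tenth (16) — giving a diminished tenth.
(Equivalently, a compound diminished third: a diminished third plus an octave.)

diminished tenth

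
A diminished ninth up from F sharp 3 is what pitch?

G flat 4

Two letters up from F (plus an octave) reaches G.
A diminished ninth spans 12 semitones, so from F#3 the target pitch is Gb4.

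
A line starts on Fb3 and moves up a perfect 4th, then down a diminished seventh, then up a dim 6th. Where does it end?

Up a perfect fourth from Fb3: Bbb3 (5 semitones up).
Bbb3 down a diminished seventh → C3 (9 semitones).
A diminished sixth up from C3 is Abb3.

Abb3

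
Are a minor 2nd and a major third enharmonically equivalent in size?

1 semitone (minor second) vs 4 semitones (major third): not equal.

No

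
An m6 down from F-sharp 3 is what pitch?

A-sharp 2

The sixth takes the letter from F down to A.
A minor sixth spans 8 semitones, so from F#3 the target pitch is A#2.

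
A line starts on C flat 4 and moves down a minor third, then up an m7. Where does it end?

Cb4 down a minor third → Ab3 (3 semitones).
Ab3 up a minor seventh → Gb4 (10 semitones).

G flat 4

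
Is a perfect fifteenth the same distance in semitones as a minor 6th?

24 semitones (perfect fifteenth) vs 8 semitones (minor sixth): not equal.

No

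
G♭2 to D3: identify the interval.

G to D spans five letter names (G-A-B-C-D), so the interval is some kind of fifth.
Gb2 to D3 spans 8 semitones — one semitone wider than the perfect fifth (7) — giving an augmented fifth.

augmented 5th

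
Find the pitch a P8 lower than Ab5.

The letter stays A (same as the start), shifted an octave down.
A perfect octave is 12 semitones; 12 semitones down from Ab5 gives Ab4.

Ab4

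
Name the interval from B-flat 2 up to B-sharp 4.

B to B is the same letter name, plus 2 octaves — that makes it a fifteenth of some quality.
A perfect fifteenth would be 24 semitones; Bb2 to B#4 is 26, two semitones wider, so the interval is doubly augmented.
(Equivalently, a compound doubly augmented octave: a doubly augmented octave plus an octave.)

doubly augmented 15th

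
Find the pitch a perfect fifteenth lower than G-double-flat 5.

A fifteenth keeps the letter name G, two octaves down from G.
Moving 24 semitones down from Gbb5 (the size of a perfect fifteenth) reaches Gbb3.

G-double-flat 3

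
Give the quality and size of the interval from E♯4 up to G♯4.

E to G spans three letter names (E-F-G): a third.
At 3 semitones, E#4→G#4 falls one short of a major third: minor.

minor third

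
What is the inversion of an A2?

Inverted interval numbers add to nine, so a second pairs with a seventh (2 + 7 = 9).
The quality also flips — augmented becomes diminished — giving a diminished seventh.

diminished 7th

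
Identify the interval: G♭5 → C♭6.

perfect 4th

G to C spans four letter names (G-A-B-C): a fourth.
Gb5 to Cb6 is 5 semitones, matching the perfect fourth exactly, so the quality is perfect.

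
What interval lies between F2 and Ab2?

minor third

F to A spans three letter names (F-G-A): a third.
A major third would be 4 semitones, but F2 to Ab2 is 3 — one semitone narrower, making it a minor third.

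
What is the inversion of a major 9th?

First reduce the compound major ninth to its simple form, a major second.
Inverted interval numbers add to nine, so a second pairs with a seventh (2 + 7 = 9).
And major becomes minor under inversion, so we get a minor seventh.

m7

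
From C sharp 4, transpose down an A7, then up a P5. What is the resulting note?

A flat 3

C#4 down an augmented seventh → Db3 (12 semitones).
Up a perfect fifth from Db3: Ab3 (7 semitones up).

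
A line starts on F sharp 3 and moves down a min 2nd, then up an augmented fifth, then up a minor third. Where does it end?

Down a minor second from F#3: E#3 (1 semitone down).
Up an augmented fifth from E#3: B##3 (8 semitones up).
A minor third up from B##3 is D##4.

D double-sharp 4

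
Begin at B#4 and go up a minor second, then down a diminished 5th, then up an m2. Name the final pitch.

A minor second up from B#4 is C#5.
A diminished fifth down from C#5 is F##4.
A minor second up from F##4 is G#4.

G#4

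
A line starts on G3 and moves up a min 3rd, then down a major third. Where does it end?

Gb3

A minor third up from G3 is Bb3.
Bb3 down a major third → Gb3 (4 semitones).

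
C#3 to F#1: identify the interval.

perfect 12th

Descending from C#3 to F#1 is the same interval as ascending F#1 to C#3.
F to C spans five letter names (F-G-A-B-C), plus an octave, so the interval is some kind of twelfth.
Counting semitones, F#1→C#3 is 19, which is the perfect twelfth.
(Equivalently, a compound perfect fifth: a perfect fifth plus an octave.)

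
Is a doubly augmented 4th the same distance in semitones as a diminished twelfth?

7 semitones (doubly augmented fourth) vs 18 semitones (diminished twelfth): not equal.

No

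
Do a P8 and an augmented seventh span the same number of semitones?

Both span 12 semitones: a perfect octave and an augmented seventh are the same chromatic distance.

Yes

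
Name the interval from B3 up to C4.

minor second

B to C spans two letter names (B-C), so the interval is some kind of second.
At 1 semitone, B3→C4 falls one short of a major second: minor.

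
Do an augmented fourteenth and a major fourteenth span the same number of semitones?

No

An augmented fourteenth spans 24 semitones; a major fourteenth spans 23 semitones. They differ by 1.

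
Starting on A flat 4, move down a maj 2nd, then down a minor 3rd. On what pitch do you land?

E flat 4

Ab4 down a major second → Gb4 (2 semitones).
A minor third down from Gb4 is Eb4.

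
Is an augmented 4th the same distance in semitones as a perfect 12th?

No

6 semitones (augmented fourth) vs 19 semitones (perfect twelfth): not equal.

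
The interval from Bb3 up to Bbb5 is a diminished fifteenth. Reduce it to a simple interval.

diminished octave

Each octave removed subtracts seven from the number: 15 − 7 = 8.
Quality carries through unchanged, so the simple form is a diminished octave.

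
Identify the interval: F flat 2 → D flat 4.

F to D spans six letter names (F-G-A-B-C-D), plus an octave, so the interval is some kind of thirteenth.
The major thirteenth spans 21 semitones, and Fb2 to Db4 is exactly 21 semitones — so this is a major thirteenth.
(Equivalently, a compound major sixth: a major sixth plus an octave.)

major 13th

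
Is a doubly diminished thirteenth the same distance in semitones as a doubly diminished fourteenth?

No

18 semitones (doubly diminished thirteenth) vs 20 semitones (doubly diminished fourteenth): not equal.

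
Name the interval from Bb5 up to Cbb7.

B to C spans two letter names (B-C), plus an octave — that makes it a ninth of some quality.
A major ninth would be 14 semitones; Bb5 to Cbb7 is 12, two semitones narrower, so the interval is diminished.

diminished ninth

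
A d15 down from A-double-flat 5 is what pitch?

For a fifteenth the letter name doesn't change: still A, two octaves down.
Moving 23 semitones down from Abb5 (the size of a diminished fifteenth) reaches Ab3.

A-flat 3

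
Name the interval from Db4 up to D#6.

AA15

D to D is the same letter name, plus 2 octaves, so the interval is some kind of fifteenth.
The perfect fifteenth is 24 semitones; here we have 26, two semitones wider: doubly augmented.
(Equivalently, a compound doubly augmented octave: a doubly augmented octave plus an octave.)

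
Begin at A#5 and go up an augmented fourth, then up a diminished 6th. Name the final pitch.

Up an augmented fourth from A#5: D##6 (6 semitones up).
D##6 up a diminished sixth → B6 (7 semitones).

B6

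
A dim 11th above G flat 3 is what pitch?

C double-flat 5

Four letters up from G (plus an octave) reaches C.
Moving 16 semitones up from Gb3 (the size of a diminished eleventh) reaches Cbb5.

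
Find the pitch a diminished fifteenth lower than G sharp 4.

A fifteenth keeps the letter name G, two octaves down from G.
A diminished fifteenth spans 23 semitones, so from G#4 the target pitch is G##2.

G double-sharp 2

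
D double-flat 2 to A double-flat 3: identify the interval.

perfect 12th

D to A spans five letter names (D-E-F-G-A), plus an octave: a twelfth.
The perfect twelfth spans 19 semitones, and Dbb2 to Abb3 is exactly 19 semitones — so this is a perfect twelfth.
(Equivalently, a compound perfect fifth: a perfect fifth plus an octave.)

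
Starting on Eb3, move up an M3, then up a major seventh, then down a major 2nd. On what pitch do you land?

E4

Up a major third from Eb3: G3 (4 semitones up).
G3 up a major seventh → F#4 (11 semitones).
F#4 down a major second → E4 (2 semitones).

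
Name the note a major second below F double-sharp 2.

Counting two letter names down from F lands on E.
Moving 2 semitones down from F##2 (the size of a major second) reaches E#2.

E sharp 2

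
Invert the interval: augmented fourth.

The rule of nine gives the new number: 9 − 4 = 5, so a fourth becomes a fifth.
And augmented becomes diminished under inversion, so we get a diminished fifth.

d5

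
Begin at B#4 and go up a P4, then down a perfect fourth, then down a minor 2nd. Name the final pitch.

A perfect fourth up from B#4 is E#5.
Down a perfect fourth from E#5: B#4 (5 semitones down).
A minor second down from B#4 is A##4.

A##4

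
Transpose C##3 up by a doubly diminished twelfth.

The twelfth's letter: C up five letter names plus an octave → G.
A doubly diminished twelfth is 17 semitones; 17 semitones up from C##3 gives G4.

G4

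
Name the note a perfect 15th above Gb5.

Gb7

The letter stays G (same as the start), shifted two octaves up.
Moving 24 semitones up from Gb5 (the size of a perfect fifteenth) reaches Gb7.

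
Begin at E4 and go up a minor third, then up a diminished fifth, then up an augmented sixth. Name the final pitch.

B5

E4 up a minor third → G4 (3 semitones).
Up a diminished fifth from G4: Db5 (6 semitones up).
Db5 up an augmented sixth → B5 (10 semitones).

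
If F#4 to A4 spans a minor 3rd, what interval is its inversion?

Inverted interval numbers add to nine, so a third pairs with a sixth (3 + 6 = 9).
Quality inverts too: minor becomes major. That makes the inversion a major sixth.

M6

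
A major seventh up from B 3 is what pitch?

A sharp 4

Seven letter names up from B: A.
Moving 11 semitones up from B3 (the size of a major seventh) reaches A#4.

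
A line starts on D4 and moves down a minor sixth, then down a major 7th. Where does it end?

A minor sixth down from D4 is F#3.
F#3 down a major seventh → G2 (11 semitones).

G2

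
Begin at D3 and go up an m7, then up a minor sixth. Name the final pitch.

Ab4

A minor seventh up from D3 is C4.
C4 up a minor sixth → Ab4 (8 semitones).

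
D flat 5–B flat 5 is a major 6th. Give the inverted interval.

Interval numbers invert to sum to nine: 6 + 3 = 9, so a sixth inverts to a third.
And major becomes minor under inversion, so we get a minor third.

minor third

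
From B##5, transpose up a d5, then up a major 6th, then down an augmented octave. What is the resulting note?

D#6

B##5 up a diminished fifth → F##6 (6 semitones).
A major sixth up from F##6 is D##7.
D##7 down an augmented octave → D#6 (13 semitones).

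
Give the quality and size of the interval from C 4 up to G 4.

perfect fifth

C to G spans five letter names (C-D-E-F-G) — that makes it a fifth of some quality.
C4 to G4 is 7 semitones, matching the perfect fifth exactly, so the quality is perfect.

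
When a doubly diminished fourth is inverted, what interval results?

Inverted interval numbers add to nine, so a fourth pairs with a fifth (4 + 5 = 9).
Quality inverts too: doubly diminished becomes doubly augmented. That makes the inversion a doubly augmented fifth.

AA5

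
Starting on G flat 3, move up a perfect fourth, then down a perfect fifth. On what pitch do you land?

A perfect fourth up from Gb3 is Cb4.
Cb4 down a perfect fifth → Fb3 (7 semitones).

F flat 3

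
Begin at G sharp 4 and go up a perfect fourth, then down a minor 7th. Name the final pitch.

D sharp 4

A perfect fourth up from G#4 is C#5.
A minor seventh down from C#5 is D#4.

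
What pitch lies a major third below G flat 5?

E double-flat 5

Three letter names down from G: E.
A major third is 4 semitones; 4 semitones down from Gb5 gives Ebb5.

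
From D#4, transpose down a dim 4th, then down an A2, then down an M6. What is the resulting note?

D#4 down a diminished fourth → A##3 (4 semitones).
A##3 down an augmented second → G#3 (3 semitones).
A major sixth down from G#3 is B2.

B2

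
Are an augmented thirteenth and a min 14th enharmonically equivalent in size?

An augmented thirteenth spans 22 semitones, and a minor fourteenth also spans 22 semitones — they're enharmonic.

Yes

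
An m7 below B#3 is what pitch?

C##3

The seventh takes the letter from B down to C.
A minor seventh spans 10 semitones, so from B#3 the target pitch is C##3.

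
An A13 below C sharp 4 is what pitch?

E flat 2

Six letters down from C (plus an octave) reaches E.
An augmented thirteenth spans 22 semitones, so from C#4 the target pitch is Eb2.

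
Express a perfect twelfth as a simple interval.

P5

Take out an octave (7 from the number): 12 − 7 = 5.
That makes a perfect twelfth a compound perfect fifth — an octave plus a perfect fifth.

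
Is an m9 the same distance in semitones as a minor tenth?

No

13 semitones (minor ninth) vs 15 semitones (minor tenth): not equal.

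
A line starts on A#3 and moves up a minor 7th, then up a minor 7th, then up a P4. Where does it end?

B5

A minor seventh up from A#3 is G#4.
G#4 up a minor seventh → F#5 (10 semitones).
A perfect fourth up from F#5 is B5.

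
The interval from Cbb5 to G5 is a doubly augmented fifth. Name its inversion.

Inverted interval numbers add to nine, so a fifth pairs with a fourth (5 + 4 = 9).
And doubly augmented becomes doubly diminished under inversion, so we get a doubly diminished fourth.

doubly diminished fourth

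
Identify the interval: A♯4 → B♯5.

A to B spans two letter names (A-B), plus an octave: a ninth.
The major ninth spans 14 semitones, and A#4 to B#5 is exactly 14 semitones — so this is a major ninth.
(Equivalently, a compound major second: a major second plus an octave.)

major ninth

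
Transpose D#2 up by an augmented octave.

D##3

For an octave the letter name doesn't change: still D, an octave up.
Moving 13 semitones up from D#2 (the size of an augmented octave) reaches D##3.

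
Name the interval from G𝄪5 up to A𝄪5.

major second

G to A spans two letter names (G-A), so the interval is some kind of second.
The major second spans 2 semitones, and G##5 to A##5 is exactly 2 semitones — so this is a major second.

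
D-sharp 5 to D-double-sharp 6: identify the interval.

augmented 8th

D to D is the same letter name, plus an octave: an octave.
D#5 to D##6 spans 13 semitones — one semitone wider than the perfect octave (12) — giving an augmented octave.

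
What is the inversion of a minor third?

Interval numbers invert to sum to nine: 3 + 6 = 9, so a third inverts to a sixth.
Quality inverts too: minor becomes major. That makes the inversion a major sixth.

major sixth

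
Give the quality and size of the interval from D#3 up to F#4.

minor 10th

D to F spans three letter names (D-E-F), plus an octave: a tenth.
At 15 semitones, D#3→F#4 falls one short of a major tenth: minor.
(Equivalently, a compound minor third: a minor third plus an octave.)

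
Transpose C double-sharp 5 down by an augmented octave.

An octave keeps the letter name C, an octave down from C.
Moving 13 semitones down from C##5 (the size of an augmented octave) reaches C#4.

C sharp 4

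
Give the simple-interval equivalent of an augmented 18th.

Subtracting seven from the interval number removes an octave: 18 − 14 = 4.
That makes an augmented eighteenth a compound augmented fourth — 2 octaves plus an augmented fourth.

augmented fourth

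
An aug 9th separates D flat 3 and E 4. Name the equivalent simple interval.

Take out an octave (7 from the number): 9 − 7 = 2.
That makes an augmented ninth a compound augmented second — an octave plus an augmented second.

augmented 2nd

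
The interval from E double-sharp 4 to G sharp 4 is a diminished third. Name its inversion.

The rule of nine gives the new number: 9 − 3 = 6, so a third becomes a sixth.
The quality also flips — diminished becomes augmented — giving an augmented sixth.

A6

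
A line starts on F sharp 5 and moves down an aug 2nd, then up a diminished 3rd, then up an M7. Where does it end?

F flat 6

F#5 down an augmented second → Eb5 (3 semitones).
Eb5 up a diminished third → Gbb5 (2 semitones).
Gbb5 up a major seventh → Fb6 (11 semitones).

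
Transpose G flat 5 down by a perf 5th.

The fifth takes the letter from G down to C.
A perfect fifth spans 7 semitones, so from Gb5 the target pitch is Cb5.

C flat 5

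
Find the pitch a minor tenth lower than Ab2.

Counting three letter names plus an octave down from A lands on F.
A minor tenth spans 15 semitones, so from Ab2 the target pitch is F1.

F1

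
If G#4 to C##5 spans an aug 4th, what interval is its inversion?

The rule of nine gives the new number: 9 − 4 = 5, so a fourth becomes a fifth.
The quality also flips — augmented becomes diminished — giving a diminished fifth.

diminished 5th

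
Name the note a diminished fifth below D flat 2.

G 1

Five letter names down from D: G.
Moving 6 semitones down from Db2 (the size of a diminished fifth) reaches G1.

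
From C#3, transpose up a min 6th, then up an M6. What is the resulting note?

F#4

C#3 up a minor sixth → A3 (8 semitones).
Up a major sixth from A3: F#4 (9 semitones up).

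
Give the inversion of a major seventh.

m2

Interval numbers invert to sum to nine: 7 + 2 = 9, so a seventh inverts to a second.
Quality inverts too: major becomes minor. That makes the inversion a minor second.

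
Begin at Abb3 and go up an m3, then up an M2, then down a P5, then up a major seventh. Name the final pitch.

Fb4

A minor third up from Abb3 is Cbb4.
A major second up from Cbb4 is Dbb4.
Down a perfect fifth from Dbb4: Gbb3 (7 semitones down).
A major seventh up from Gbb3 is Fb4.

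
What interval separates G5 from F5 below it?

major second

Descending from G5 to F5 is the same interval as ascending F5 to G5.
F to G spans two letter names (F-G) — that makes it a second of some quality.
The major second spans 2 semitones, and F5 to G5 is exactly 2 semitones — so this is a major second.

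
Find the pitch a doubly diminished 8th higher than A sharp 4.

For an octave the letter name doesn't change: still A, an octave up.
A doubly diminished octave spans 10 semitones, so from A#4 the target pitch is Ab5.

A flat 5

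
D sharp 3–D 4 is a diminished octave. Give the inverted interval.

The rule of nine gives the new number: 9 − 8 = 1, so an octave becomes a unison.
The quality also flips — diminished becomes augmented — giving an augmented unison.

augmented unison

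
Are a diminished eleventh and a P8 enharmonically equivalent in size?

A diminished eleventh spans 16 semitones; a perfect octave spans 12 semitones. They differ by 4.

No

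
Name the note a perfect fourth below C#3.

G#2

Counting four letter names down from C lands on G.
A perfect fourth is 5 semitones; 5 semitones down from C#3 gives G#2.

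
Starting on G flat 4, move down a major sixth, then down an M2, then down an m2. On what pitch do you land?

G flat 3

Down a major sixth from Gb4: Bbb3 (9 semitones down).
Down a major second from Bbb3: Abb3 (2 semitones down).
A minor second down from Abb3 is Gb3.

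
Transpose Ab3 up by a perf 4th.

Four letter names up from A: D.
A perfect fourth spans 5 semitones, so from Ab3 the target pitch is Db4.

Db4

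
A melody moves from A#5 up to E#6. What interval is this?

perfect 5th

A to E spans five letter names (A-B-C-D-E) — that makes it a fifth of some quality.
Counting semitones, A#5→E#6 is 7, which is the perfect fifth.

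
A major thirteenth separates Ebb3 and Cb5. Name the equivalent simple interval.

Each octave removed subtracts seven from the number: 13 − 7 = 6.
That makes a major thirteenth a compound major sixth — an octave plus a major sixth.

M6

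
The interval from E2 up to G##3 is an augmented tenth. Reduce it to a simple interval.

A3

Each octave removed subtracts seven from the number: 10 − 7 = 3.
So an augmented tenth is an octave plus an augmented third. The quality is unchanged.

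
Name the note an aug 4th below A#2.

Counting four letter names down from A lands on E.
An augmented fourth spans 6 semitones, so from A#2 the target pitch is E2.

E2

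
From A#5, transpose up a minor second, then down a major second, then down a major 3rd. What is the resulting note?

F5

A minor second up from A#5 is B5.
B5 down a major second → A5 (2 semitones).
A major third down from A5 is F5.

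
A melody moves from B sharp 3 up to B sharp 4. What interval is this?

B to B is the same letter name, plus an octave — that makes it an octave of some quality.
B#3 to B#4 is 12 semitones, matching the perfect octave exactly, so the quality is perfect.

perfect octave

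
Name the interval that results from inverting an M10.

minor sixth

First reduce the compound major tenth to its simple form, a major third.
Inverted interval numbers add to nine, so a third pairs with a sixth (3 + 6 = 9).
The quality also flips — major becomes minor — giving a minor sixth.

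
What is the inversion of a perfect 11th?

perfect 5th

First reduce the compound perfect eleventh to its simple form, a perfect fourth.
Interval numbers invert to sum to nine: 4 + 5 = 9, so a fourth inverts to a fifth.
And perfect stays perfect under inversion, so we get a perfect fifth.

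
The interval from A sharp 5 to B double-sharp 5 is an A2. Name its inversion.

diminished seventh

Interval numbers invert to sum to nine: 2 + 7 = 9, so a second inverts to a seventh.
Quality inverts too: augmented becomes diminished. That makes the inversion a diminished seventh.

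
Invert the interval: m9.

M7

First reduce the compound minor ninth to its simple form, a minor second.
The rule of nine gives the new number: 9 − 2 = 7, so a second becomes a seventh.
The quality also flips — minor becomes major — giving a major seventh.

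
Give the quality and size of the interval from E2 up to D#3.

E to D spans seven letter names (E-F-G-A-B-C-D): a seventh.
The major seventh spans 11 semitones, and E2 to D#3 is exactly 11 semitones — so this is a major seventh.

M7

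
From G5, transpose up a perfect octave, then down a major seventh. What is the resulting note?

Ab5

G5 up a perfect octave → G6 (12 semitones).
A major seventh down from G6 is Ab5.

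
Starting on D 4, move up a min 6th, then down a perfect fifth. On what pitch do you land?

E flat 4

D4 up a minor sixth → Bb4 (8 semitones).
Down a perfect fifth from Bb4: Eb4 (7 semitones down).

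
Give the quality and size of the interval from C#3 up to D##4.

C to D spans two letter names (C-D), plus an octave, so the interval is some kind of ninth.
The major ninth is 14 semitones; here we have 15, one semitone wider: augmented.
(Equivalently, a compound augmented second: an augmented second plus an octave.)

augmented ninth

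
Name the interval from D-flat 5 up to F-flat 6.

minor 10th

D to F spans three letter names (D-E-F), plus an octave — that makes it a tenth of some quality.
Db5 to Fb6 is 15 semitones, a half step short of the major tenth (16), so this is minor.
(Equivalently, a compound minor third: a minor third plus an octave.)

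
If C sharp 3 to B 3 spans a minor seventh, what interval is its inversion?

M2

Interval numbers invert to sum to nine: 7 + 2 = 9, so a seventh inverts to a second.
Quality inverts too: minor becomes major. That makes the inversion a major second.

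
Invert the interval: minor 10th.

First reduce the compound minor tenth to its simple form, a minor third.
The rule of nine gives the new number: 9 − 3 = 6, so a third becomes a sixth.
And minor becomes major under inversion, so we get a major sixth.

major sixth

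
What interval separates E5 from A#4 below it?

Descending from E5 to A#4 is the same interval as ascending A#4 to E5.
A to E spans five letter names (A-B-C-D-E) — that makes it a fifth of some quality.
A#4 to E5 spans 6 semitones — one semitone narrower than the perfect fifth (7) — giving a diminished fifth.

d5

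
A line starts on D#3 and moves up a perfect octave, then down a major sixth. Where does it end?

D#3 up a perfect octave → D#4 (12 semitones).
A major sixth down from D#4 is F#3.

F#3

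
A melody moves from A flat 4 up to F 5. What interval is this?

major sixth

A to F spans six letter names (A-B-C-D-E-F) — that makes it a sixth of some quality.
Ab4 to F5 is 9 semitones, matching the major sixth exactly, so the quality is major.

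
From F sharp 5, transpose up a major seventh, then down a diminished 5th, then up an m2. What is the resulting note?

B sharp 5

F#5 up a major seventh → E#6 (11 semitones).
A diminished fifth down from E#6 is A##5.
Up a minor second from A##5: B#5 (1 semitone up).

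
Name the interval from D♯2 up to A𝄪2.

D to A spans five letter names (D-E-F-G-A): a fifth.
A perfect fifth would be 7 semitones; D#2 to A##2 is 8, one semitone wider, so the interval is augmented.

augmented fifth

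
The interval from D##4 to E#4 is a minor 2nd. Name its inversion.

major seventh

The rule of nine gives the new number: 9 − 2 = 7, so a second becomes a seventh.
And minor becomes major under inversion, so we get a major seventh.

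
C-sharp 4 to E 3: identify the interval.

major 6th

Descending from C#4 to E3 is the same interval as ascending E3 to C#4.
E to C spans six letter names (E-F-G-A-B-C) — that makes it a sixth of some quality.
E3 to C#4 is 9 semitones, matching the major sixth exactly, so the quality is major.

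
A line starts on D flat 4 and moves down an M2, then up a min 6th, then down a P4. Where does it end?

E double-flat 4

Db4 down a major second → Cb4 (2 semitones).
A minor sixth up from Cb4 is Abb4.
A perfect fourth down from Abb4 is Ebb4.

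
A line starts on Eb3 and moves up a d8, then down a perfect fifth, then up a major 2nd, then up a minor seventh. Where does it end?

A diminished octave up from Eb3 is Ebb4.
Ebb4 down a perfect fifth → Abb3 (7 semitones).
A major second up from Abb3 is Bbb3.
A minor seventh up from Bbb3 is Abb4.

Abb4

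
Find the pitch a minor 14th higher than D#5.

C#7

The fourteenth's letter: D up seven letter names plus an octave → C.
A minor fourteenth spans 22 semitones, so from D#5 the target pitch is C#7.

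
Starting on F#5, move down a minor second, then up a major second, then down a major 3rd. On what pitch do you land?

D#5

F#5 down a minor second → E#5 (1 semitone).
E#5 up a major second → F##5 (2 semitones).
A major third down from F##5 is D#5.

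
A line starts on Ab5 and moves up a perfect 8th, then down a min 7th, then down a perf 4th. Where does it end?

F5

Ab5 up a perfect octave → Ab6 (12 semitones).
Ab6 down a minor seventh → Bb5 (10 semitones).
Bb5 down a perfect fourth → F5 (5 semitones).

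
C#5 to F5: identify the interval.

diminished 4th

C to F spans four letter names (C-D-E-F): a fourth.
A perfect fourth would be 5 semitones; C#5 to F5 is 4, one semitone narrower, so the interval is diminished.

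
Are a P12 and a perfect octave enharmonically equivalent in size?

A perfect twelfth spans 19 semitones; a perfect octave spans 12 semitones. They differ by 7.

No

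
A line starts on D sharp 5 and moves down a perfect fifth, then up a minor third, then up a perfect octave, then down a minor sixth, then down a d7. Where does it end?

D#5 down a perfect fifth → G#4 (7 semitones).
Up a minor third from G#4: B4 (3 semitones up).
A perfect octave up from B4 is B5.
A minor sixth down from B5 is D#5.
D#5 down a diminished seventh → E##4 (9 semitones).

E double-sharp 4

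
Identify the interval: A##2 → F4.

A to F spans six letter names (A-B-C-D-E-F), plus an octave, so the interval is some kind of thirteenth.
The major thirteenth is 21 semitones; here we have 18, three semitones narrower: doubly diminished.
(Equivalently, a compound doubly diminished sixth: a doubly diminished sixth plus an octave.)

doubly diminished thirteenth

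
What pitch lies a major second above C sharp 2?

Two letter names up from C: D.
Moving 2 semitones up from C#2 (the size of a major second) reaches D#2.

D sharp 2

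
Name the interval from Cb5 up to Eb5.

major 3rd

C to E spans three letter names (C-D-E) — that makes it a third of some quality.
Cb5 to Eb5 is 4 semitones, matching the major third exactly, so the quality is major.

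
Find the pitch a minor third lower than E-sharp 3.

Three letter names down from E: C.
Moving 3 semitones down from E#3 (the size of a minor third) reaches C##3.

C-double-sharp 3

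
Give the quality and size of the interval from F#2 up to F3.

F to F is the same letter name, plus an octave, so the interval is some kind of octave.
A perfect octave would be 12 semitones; F#2 to F3 is 11, one semitone narrower, so the interval is diminished.

diminished octave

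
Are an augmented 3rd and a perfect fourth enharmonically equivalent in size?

An augmented third = 5 semitones = a perfect fourth; enharmonically equal.

Yes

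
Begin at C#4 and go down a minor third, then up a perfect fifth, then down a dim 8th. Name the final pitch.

A minor third down from C#4 is A#3.
A perfect fifth up from A#3 is E#4.
Down a diminished octave from E#4: E##3 (11 semitones down).

E##3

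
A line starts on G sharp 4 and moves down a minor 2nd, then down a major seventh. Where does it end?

G sharp 3

Down a minor second from G#4: F##4 (1 semitone down).
Down a major seventh from F##4: G#3 (11 semitones down).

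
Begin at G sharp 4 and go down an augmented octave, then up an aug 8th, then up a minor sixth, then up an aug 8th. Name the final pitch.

E sharp 6

Down an augmented octave from G#4: G3 (13 semitones down).
Up an augmented octave from G3: G#4 (13 semitones up).
A minor sixth up from G#4 is E5.
Up an augmented octave from E5: E#6 (13 semitones up).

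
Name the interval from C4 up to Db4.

C to D spans two letter names (C-D) — that makes it a second of some quality.
C4 to Db4 is 1 semitone, a half step short of the major second (2), so this is minor.

minor second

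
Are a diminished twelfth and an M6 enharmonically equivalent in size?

A diminished twelfth spans 18 semitones; a major sixth spans 9 semitones. They differ by 9.

No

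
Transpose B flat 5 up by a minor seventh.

A flat 6

Counting seven letter names up from B lands on A.
A minor seventh spans 10 semitones, so from Bb5 the target pitch is Ab6.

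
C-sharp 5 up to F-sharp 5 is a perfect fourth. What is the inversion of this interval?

Inverted interval numbers add to nine, so a fourth pairs with a fifth (4 + 5 = 9).
Quality inverts too: perfect stays perfect. That makes the inversion a perfect fifth.

perfect 5th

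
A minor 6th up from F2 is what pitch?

Db3

Counting six letter names up from F lands on D.
A minor sixth spans 8 semitones, so from F2 the target pitch is Db3.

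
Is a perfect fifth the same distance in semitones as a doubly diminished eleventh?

No

7 semitones (perfect fifth) vs 15 semitones (doubly diminished eleventh): not equal.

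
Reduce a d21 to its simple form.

Subtracting seven from the interval number removes an octave: 21 − 14 = 7.
That makes a diminished twenty-first a compound diminished seventh — 2 octaves plus a diminished seventh.

diminished seventh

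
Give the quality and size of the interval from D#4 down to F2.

augmented 13th

Descending from D#4 to F2 is the same interval as ascending F2 to D#4.
F to D spans six letter names (F-G-A-B-C-D), plus an octave, so the interval is some kind of thirteenth.
A major thirteenth would be 21 semitones; F2 to D#4 is 22, one semitone wider, so the interval is augmented.
(Equivalently, a compound augmented sixth: an augmented sixth plus an octave.)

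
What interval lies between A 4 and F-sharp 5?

major 6th

A to F spans six letter names (A-B-C-D-E-F) — that makes it a sixth of some quality.
Counting semitones, A4→F#5 is 9, which is the major sixth.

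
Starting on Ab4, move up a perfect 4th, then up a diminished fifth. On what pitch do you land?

Abb5

Up a perfect fourth from Ab4: Db5 (5 semitones up).
A diminished fifth up from Db5 is Abb5.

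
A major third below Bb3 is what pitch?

Three letter names down from B: G.
A major third is 4 semitones; 4 semitones down from Bb3 gives Gb3.

Gb3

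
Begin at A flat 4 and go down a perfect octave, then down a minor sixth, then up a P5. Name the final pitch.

G 3

A perfect octave down from Ab4 is Ab3.
Ab3 down a minor sixth → C3 (8 semitones).
A perfect fifth up from C3 is G3.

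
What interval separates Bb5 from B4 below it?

Descending from Bb5 to B4 is the same interval as ascending B4 to Bb5.
B to B is the same letter name, plus an octave — that makes it an octave of some quality.
B4 to Bb5 spans 11 semitones — one semitone narrower than the perfect octave (12) — giving a diminished octave.

d8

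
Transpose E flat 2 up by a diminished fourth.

A double-flat 2

Four letter names up from E: A.
A diminished fourth is 4 semitones; 4 semitones up from Eb2 gives Abb2.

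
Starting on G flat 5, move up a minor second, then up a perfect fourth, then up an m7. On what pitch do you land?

A minor second up from Gb5 is Abb5.
Up a perfect fourth from Abb5: Dbb6 (5 semitones up).
Up a minor seventh from Dbb6: Cbb7 (10 semitones up).

C double-flat 7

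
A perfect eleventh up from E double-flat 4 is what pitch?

A double-flat 5

The eleventh's letter: E up four letter names plus an octave → A.
A perfect eleventh spans 17 semitones, so from Ebb4 the target pitch is Abb5.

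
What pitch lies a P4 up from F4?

Bb4

Counting four letter names up from F lands on B.
Moving 5 semitones up from F4 (the size of a perfect fourth) reaches Bb4.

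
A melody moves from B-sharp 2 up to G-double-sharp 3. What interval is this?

B to G spans six letter names (B-C-D-E-F-G), so the interval is some kind of sixth.
B#2 to G##3 is 9 semitones, matching the major sixth exactly, so the quality is major.

major sixth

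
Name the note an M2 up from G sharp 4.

A sharp 4

The second takes the letter from G up to A.
Moving 2 semitones up from G#4 (the size of a major second) reaches A#4.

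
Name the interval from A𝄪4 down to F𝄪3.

Descending from A##4 to F##3 is the same interval as ascending F##3 to A##4.
F to A spans three letter names (F-G-A), plus an octave: a tenth.
The major tenth spans 16 semitones, and F##3 to A##4 is exactly 16 semitones — so this is a major tenth.
(Equivalently, a compound major third: a major third plus an octave.)

major 10th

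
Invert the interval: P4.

Interval numbers invert to sum to nine: 4 + 5 = 9, so a fourth inverts to a fifth.
And perfect stays perfect under inversion, so we get a perfect fifth.

P5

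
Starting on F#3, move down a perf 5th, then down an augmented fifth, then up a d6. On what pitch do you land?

Cbb3

A perfect fifth down from F#3 is B2.
Down an augmented fifth from B2: Eb2 (8 semitones down).
Eb2 up a diminished sixth → Cbb3 (7 semitones).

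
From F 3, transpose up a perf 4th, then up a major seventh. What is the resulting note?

A 4

F3 up a perfect fourth → Bb3 (5 semitones).
A major seventh up from Bb3 is A4.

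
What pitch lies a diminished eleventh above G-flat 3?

C-double-flat 5

Counting four letter names plus an octave up from G lands on C.
A diminished eleventh spans 16 semitones, so from Gb3 the target pitch is Cbb5.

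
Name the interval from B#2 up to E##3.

B to E spans four letter names (B-C-D-E), so the interval is some kind of fourth.
The perfect fourth is 5 semitones; here we have 6, one semitone wider: augmented.

augmented fourth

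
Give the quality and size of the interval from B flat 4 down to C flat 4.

Descending from Bb4 to Cb4 is the same interval as ascending Cb4 to Bb4.
C to B spans seven letter names (C-D-E-F-G-A-B), so the interval is some kind of seventh.
The major seventh spans 11 semitones, and Cb4 to Bb4 is exactly 11 semitones — so this is a major seventh.

major seventh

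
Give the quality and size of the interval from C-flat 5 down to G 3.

diminished eleventh

Descending from Cb5 to G3 is the same interval as ascending G3 to Cb5.
G to C spans four letter names (G-A-B-C), plus an octave, so the interval is some kind of eleventh.
The perfect eleventh is 17 semitones; here we have 16, one semitone narrower: diminished.
(Equivalently, a compound diminished fourth: a diminished fourth plus an octave.)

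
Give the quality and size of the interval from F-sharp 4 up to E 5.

F to E spans seven letter names (F-G-A-B-C-D-E): a seventh.
A major seventh would be 11 semitones, but F#4 to E5 is 10 — one semitone narrower, making it a minor seventh.

m7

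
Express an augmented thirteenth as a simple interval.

Take out an octave (7 from the number): 13 − 7 = 6.
That makes an augmented thirteenth a compound augmented sixth — an octave plus an augmented sixth.

A6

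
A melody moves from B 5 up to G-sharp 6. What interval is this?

major 6th

B to G spans six letter names (B-C-D-E-F-G): a sixth.
The major sixth spans 9 semitones, and B5 to G#6 is exactly 9 semitones — so this is a major sixth.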